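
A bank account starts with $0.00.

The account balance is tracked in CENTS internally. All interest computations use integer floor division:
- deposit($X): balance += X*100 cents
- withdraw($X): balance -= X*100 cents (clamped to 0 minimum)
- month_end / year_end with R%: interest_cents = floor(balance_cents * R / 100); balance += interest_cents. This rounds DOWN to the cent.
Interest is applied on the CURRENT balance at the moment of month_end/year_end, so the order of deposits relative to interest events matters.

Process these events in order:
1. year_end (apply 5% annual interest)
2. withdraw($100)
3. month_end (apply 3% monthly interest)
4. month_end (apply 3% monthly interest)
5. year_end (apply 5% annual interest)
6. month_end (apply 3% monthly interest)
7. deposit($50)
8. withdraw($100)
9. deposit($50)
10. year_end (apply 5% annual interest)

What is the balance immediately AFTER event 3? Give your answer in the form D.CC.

Answer: 0.00

Derivation:
After 1 (year_end (apply 5% annual interest)): balance=$0.00 total_interest=$0.00
After 2 (withdraw($100)): balance=$0.00 total_interest=$0.00
After 3 (month_end (apply 3% monthly interest)): balance=$0.00 total_interest=$0.00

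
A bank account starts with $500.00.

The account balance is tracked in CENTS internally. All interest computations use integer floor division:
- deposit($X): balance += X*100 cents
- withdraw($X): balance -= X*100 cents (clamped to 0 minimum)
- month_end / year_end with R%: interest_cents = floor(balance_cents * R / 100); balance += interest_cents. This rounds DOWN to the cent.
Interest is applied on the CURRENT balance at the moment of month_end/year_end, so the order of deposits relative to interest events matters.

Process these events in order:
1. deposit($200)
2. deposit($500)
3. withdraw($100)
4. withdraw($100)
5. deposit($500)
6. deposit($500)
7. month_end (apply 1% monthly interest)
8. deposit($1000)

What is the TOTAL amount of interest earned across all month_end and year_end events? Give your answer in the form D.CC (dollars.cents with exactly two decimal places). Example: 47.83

After 1 (deposit($200)): balance=$700.00 total_interest=$0.00
After 2 (deposit($500)): balance=$1200.00 total_interest=$0.00
After 3 (withdraw($100)): balance=$1100.00 total_interest=$0.00
After 4 (withdraw($100)): balance=$1000.00 total_interest=$0.00
After 5 (deposit($500)): balance=$1500.00 total_interest=$0.00
After 6 (deposit($500)): balance=$2000.00 total_interest=$0.00
After 7 (month_end (apply 1% monthly interest)): balance=$2020.00 total_interest=$20.00
After 8 (deposit($1000)): balance=$3020.00 total_interest=$20.00

Answer: 20.00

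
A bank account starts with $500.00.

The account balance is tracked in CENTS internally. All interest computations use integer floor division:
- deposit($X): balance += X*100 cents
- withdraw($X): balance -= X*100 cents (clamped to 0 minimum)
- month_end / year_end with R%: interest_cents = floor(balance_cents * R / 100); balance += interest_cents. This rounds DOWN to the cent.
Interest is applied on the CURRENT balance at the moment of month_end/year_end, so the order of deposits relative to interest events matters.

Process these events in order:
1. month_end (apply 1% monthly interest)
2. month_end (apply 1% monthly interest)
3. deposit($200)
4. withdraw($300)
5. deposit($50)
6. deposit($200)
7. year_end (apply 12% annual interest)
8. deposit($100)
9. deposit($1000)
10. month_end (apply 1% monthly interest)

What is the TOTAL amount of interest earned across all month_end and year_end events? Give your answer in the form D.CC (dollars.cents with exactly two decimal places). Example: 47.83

After 1 (month_end (apply 1% monthly interest)): balance=$505.00 total_interest=$5.00
After 2 (month_end (apply 1% monthly interest)): balance=$510.05 total_interest=$10.05
After 3 (deposit($200)): balance=$710.05 total_interest=$10.05
After 4 (withdraw($300)): balance=$410.05 total_interest=$10.05
After 5 (deposit($50)): balance=$460.05 total_interest=$10.05
After 6 (deposit($200)): balance=$660.05 total_interest=$10.05
After 7 (year_end (apply 12% annual interest)): balance=$739.25 total_interest=$89.25
After 8 (deposit($100)): balance=$839.25 total_interest=$89.25
After 9 (deposit($1000)): balance=$1839.25 total_interest=$89.25
After 10 (month_end (apply 1% monthly interest)): balance=$1857.64 total_interest=$107.64

Answer: 107.64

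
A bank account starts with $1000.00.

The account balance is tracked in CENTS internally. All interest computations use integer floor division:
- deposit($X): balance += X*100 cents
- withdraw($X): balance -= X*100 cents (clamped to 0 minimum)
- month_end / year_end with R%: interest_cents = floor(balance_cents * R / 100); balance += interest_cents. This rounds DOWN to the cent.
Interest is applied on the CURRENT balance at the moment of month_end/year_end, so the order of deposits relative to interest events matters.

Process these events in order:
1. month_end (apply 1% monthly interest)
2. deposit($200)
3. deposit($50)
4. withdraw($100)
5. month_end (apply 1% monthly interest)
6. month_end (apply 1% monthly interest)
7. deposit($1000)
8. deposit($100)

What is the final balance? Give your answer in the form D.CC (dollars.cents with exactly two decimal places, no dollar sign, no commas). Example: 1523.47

After 1 (month_end (apply 1% monthly interest)): balance=$1010.00 total_interest=$10.00
After 2 (deposit($200)): balance=$1210.00 total_interest=$10.00
After 3 (deposit($50)): balance=$1260.00 total_interest=$10.00
After 4 (withdraw($100)): balance=$1160.00 total_interest=$10.00
After 5 (month_end (apply 1% monthly interest)): balance=$1171.60 total_interest=$21.60
After 6 (month_end (apply 1% monthly interest)): balance=$1183.31 total_interest=$33.31
After 7 (deposit($1000)): balance=$2183.31 total_interest=$33.31
After 8 (deposit($100)): balance=$2283.31 total_interest=$33.31

Answer: 2283.31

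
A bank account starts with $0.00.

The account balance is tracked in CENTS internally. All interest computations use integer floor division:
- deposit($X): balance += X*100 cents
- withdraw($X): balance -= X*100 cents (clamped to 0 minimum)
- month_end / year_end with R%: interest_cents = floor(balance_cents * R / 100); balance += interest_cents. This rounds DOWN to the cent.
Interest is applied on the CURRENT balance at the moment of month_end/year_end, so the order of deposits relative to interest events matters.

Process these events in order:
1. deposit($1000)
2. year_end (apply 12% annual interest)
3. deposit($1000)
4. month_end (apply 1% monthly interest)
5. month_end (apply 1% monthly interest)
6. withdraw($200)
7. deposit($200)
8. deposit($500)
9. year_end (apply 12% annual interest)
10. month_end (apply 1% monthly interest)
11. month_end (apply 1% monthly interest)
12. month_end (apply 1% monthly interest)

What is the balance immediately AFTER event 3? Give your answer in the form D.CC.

Answer: 2120.00

Derivation:
After 1 (deposit($1000)): balance=$1000.00 total_interest=$0.00
After 2 (year_end (apply 12% annual interest)): balance=$1120.00 total_interest=$120.00
After 3 (deposit($1000)): balance=$2120.00 total_interest=$120.00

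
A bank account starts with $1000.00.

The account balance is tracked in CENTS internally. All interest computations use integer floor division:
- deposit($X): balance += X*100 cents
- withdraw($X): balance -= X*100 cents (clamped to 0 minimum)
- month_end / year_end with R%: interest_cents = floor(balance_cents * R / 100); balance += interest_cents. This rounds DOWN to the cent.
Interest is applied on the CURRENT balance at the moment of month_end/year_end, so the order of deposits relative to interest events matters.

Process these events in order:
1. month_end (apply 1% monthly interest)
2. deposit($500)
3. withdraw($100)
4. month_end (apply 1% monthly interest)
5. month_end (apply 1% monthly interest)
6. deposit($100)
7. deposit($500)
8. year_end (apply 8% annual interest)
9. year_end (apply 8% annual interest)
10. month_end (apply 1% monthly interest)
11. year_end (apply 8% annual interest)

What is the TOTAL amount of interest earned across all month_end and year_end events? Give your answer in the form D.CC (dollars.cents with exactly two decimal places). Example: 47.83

Answer: 593.38

Derivation:
After 1 (month_end (apply 1% monthly interest)): balance=$1010.00 total_interest=$10.00
After 2 (deposit($500)): balance=$1510.00 total_interest=$10.00
After 3 (withdraw($100)): balance=$1410.00 total_interest=$10.00
After 4 (month_end (apply 1% monthly interest)): balance=$1424.10 total_interest=$24.10
After 5 (month_end (apply 1% monthly interest)): balance=$1438.34 total_interest=$38.34
After 6 (deposit($100)): balance=$1538.34 total_interest=$38.34
After 7 (deposit($500)): balance=$2038.34 total_interest=$38.34
After 8 (year_end (apply 8% annual interest)): balance=$2201.40 total_interest=$201.40
After 9 (year_end (apply 8% annual interest)): balance=$2377.51 total_interest=$377.51
After 10 (month_end (apply 1% monthly interest)): balance=$2401.28 total_interest=$401.28
After 11 (year_end (apply 8% annual interest)): balance=$2593.38 total_interest=$593.38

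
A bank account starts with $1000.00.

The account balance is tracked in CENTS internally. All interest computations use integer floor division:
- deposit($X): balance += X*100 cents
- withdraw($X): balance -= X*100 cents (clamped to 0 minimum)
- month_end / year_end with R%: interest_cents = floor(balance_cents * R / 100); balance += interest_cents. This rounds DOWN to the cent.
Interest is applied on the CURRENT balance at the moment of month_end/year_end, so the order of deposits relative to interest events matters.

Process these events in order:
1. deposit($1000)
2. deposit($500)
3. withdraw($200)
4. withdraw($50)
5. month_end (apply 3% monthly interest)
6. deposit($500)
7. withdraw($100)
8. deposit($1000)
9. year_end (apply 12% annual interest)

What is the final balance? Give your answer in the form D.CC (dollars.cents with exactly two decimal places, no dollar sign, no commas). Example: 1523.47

After 1 (deposit($1000)): balance=$2000.00 total_interest=$0.00
After 2 (deposit($500)): balance=$2500.00 total_interest=$0.00
After 3 (withdraw($200)): balance=$2300.00 total_interest=$0.00
After 4 (withdraw($50)): balance=$2250.00 total_interest=$0.00
After 5 (month_end (apply 3% monthly interest)): balance=$2317.50 total_interest=$67.50
After 6 (deposit($500)): balance=$2817.50 total_interest=$67.50
After 7 (withdraw($100)): balance=$2717.50 total_interest=$67.50
After 8 (deposit($1000)): balance=$3717.50 total_interest=$67.50
After 9 (year_end (apply 12% annual interest)): balance=$4163.60 total_interest=$513.60

Answer: 4163.60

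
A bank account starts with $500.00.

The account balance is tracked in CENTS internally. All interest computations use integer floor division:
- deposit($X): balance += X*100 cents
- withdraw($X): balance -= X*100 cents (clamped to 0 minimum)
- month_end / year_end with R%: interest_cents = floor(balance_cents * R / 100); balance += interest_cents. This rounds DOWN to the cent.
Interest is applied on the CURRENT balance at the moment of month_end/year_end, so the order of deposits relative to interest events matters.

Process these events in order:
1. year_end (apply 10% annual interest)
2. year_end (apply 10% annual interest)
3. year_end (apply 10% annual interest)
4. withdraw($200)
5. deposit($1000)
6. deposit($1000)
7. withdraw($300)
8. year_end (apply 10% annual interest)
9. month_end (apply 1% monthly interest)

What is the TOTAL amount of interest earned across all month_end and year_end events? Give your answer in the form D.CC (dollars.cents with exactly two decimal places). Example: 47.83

Answer: 405.87

Derivation:
After 1 (year_end (apply 10% annual interest)): balance=$550.00 total_interest=$50.00
After 2 (year_end (apply 10% annual interest)): balance=$605.00 total_interest=$105.00
After 3 (year_end (apply 10% annual interest)): balance=$665.50 total_interest=$165.50
After 4 (withdraw($200)): balance=$465.50 total_interest=$165.50
After 5 (deposit($1000)): balance=$1465.50 total_interest=$165.50
After 6 (deposit($1000)): balance=$2465.50 total_interest=$165.50
After 7 (withdraw($300)): balance=$2165.50 total_interest=$165.50
After 8 (year_end (apply 10% annual interest)): balance=$2382.05 total_interest=$382.05
After 9 (month_end (apply 1% monthly interest)): balance=$2405.87 total_interest=$405.87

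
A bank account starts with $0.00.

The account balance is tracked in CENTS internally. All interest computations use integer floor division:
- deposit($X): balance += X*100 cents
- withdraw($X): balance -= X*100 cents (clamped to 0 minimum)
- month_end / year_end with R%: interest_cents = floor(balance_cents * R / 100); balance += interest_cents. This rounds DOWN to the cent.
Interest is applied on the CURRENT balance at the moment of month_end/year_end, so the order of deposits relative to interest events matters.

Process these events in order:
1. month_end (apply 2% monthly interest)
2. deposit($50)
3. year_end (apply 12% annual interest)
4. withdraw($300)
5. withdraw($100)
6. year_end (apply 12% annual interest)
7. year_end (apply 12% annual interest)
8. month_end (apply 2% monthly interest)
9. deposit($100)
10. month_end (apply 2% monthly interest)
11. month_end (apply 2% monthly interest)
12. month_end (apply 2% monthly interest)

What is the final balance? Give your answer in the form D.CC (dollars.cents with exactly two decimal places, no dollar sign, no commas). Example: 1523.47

Answer: 106.12

Derivation:
After 1 (month_end (apply 2% monthly interest)): balance=$0.00 total_interest=$0.00
After 2 (deposit($50)): balance=$50.00 total_interest=$0.00
After 3 (year_end (apply 12% annual interest)): balance=$56.00 total_interest=$6.00
After 4 (withdraw($300)): balance=$0.00 total_interest=$6.00
After 5 (withdraw($100)): balance=$0.00 total_interest=$6.00
After 6 (year_end (apply 12% annual interest)): balance=$0.00 total_interest=$6.00
After 7 (year_end (apply 12% annual interest)): balance=$0.00 total_interest=$6.00
After 8 (month_end (apply 2% monthly interest)): balance=$0.00 total_interest=$6.00
After 9 (deposit($100)): balance=$100.00 total_interest=$6.00
After 10 (month_end (apply 2% monthly interest)): balance=$102.00 total_interest=$8.00
After 11 (month_end (apply 2% monthly interest)): balance=$104.04 total_interest=$10.04
After 12 (month_end (apply 2% monthly interest)): balance=$106.12 total_interest=$12.12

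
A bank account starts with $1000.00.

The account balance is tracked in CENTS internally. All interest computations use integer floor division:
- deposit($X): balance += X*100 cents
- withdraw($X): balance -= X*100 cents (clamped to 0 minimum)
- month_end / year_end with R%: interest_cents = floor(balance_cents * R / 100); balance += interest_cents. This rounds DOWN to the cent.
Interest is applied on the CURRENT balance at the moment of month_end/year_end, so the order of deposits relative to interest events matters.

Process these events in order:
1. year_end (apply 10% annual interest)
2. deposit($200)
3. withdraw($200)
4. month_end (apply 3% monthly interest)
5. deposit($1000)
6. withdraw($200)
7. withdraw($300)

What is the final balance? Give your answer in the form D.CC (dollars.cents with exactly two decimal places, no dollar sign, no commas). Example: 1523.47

After 1 (year_end (apply 10% annual interest)): balance=$1100.00 total_interest=$100.00
After 2 (deposit($200)): balance=$1300.00 total_interest=$100.00
After 3 (withdraw($200)): balance=$1100.00 total_interest=$100.00
After 4 (month_end (apply 3% monthly interest)): balance=$1133.00 total_interest=$133.00
After 5 (deposit($1000)): balance=$2133.00 total_interest=$133.00
After 6 (withdraw($200)): balance=$1933.00 total_interest=$133.00
After 7 (withdraw($300)): balance=$1633.00 total_interest=$133.00

Answer: 1633.00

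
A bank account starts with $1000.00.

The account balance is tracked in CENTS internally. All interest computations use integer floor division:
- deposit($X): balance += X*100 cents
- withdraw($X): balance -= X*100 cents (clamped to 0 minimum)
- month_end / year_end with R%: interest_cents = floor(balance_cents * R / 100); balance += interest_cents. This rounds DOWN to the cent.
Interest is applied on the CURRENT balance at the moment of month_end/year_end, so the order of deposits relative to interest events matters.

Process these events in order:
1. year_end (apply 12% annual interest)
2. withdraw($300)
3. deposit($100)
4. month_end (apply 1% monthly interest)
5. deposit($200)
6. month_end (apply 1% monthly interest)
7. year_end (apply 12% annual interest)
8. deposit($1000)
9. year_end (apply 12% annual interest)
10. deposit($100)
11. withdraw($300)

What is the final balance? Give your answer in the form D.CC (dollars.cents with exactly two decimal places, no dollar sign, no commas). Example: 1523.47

After 1 (year_end (apply 12% annual interest)): balance=$1120.00 total_interest=$120.00
After 2 (withdraw($300)): balance=$820.00 total_interest=$120.00
After 3 (deposit($100)): balance=$920.00 total_interest=$120.00
After 4 (month_end (apply 1% monthly interest)): balance=$929.20 total_interest=$129.20
After 5 (deposit($200)): balance=$1129.20 total_interest=$129.20
After 6 (month_end (apply 1% monthly interest)): balance=$1140.49 total_interest=$140.49
After 7 (year_end (apply 12% annual interest)): balance=$1277.34 total_interest=$277.34
After 8 (deposit($1000)): balance=$2277.34 total_interest=$277.34
After 9 (year_end (apply 12% annual interest)): balance=$2550.62 total_interest=$550.62
After 10 (deposit($100)): balance=$2650.62 total_interest=$550.62
After 11 (withdraw($300)): balance=$2350.62 total_interest=$550.62

Answer: 2350.62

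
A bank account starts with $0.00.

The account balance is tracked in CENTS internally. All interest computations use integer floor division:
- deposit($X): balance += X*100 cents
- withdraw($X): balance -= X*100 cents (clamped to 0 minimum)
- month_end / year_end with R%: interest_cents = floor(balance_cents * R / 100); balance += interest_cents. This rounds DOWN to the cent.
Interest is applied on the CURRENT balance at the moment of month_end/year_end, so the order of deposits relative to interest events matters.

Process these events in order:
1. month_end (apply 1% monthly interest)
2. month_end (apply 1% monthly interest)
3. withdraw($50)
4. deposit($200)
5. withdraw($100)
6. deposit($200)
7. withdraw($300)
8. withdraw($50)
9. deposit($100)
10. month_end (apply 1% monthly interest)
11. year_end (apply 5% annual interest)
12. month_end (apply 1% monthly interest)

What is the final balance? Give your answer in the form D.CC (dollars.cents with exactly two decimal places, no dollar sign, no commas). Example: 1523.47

After 1 (month_end (apply 1% monthly interest)): balance=$0.00 total_interest=$0.00
After 2 (month_end (apply 1% monthly interest)): balance=$0.00 total_interest=$0.00
After 3 (withdraw($50)): balance=$0.00 total_interest=$0.00
After 4 (deposit($200)): balance=$200.00 total_interest=$0.00
After 5 (withdraw($100)): balance=$100.00 total_interest=$0.00
After 6 (deposit($200)): balance=$300.00 total_interest=$0.00
After 7 (withdraw($300)): balance=$0.00 total_interest=$0.00
After 8 (withdraw($50)): balance=$0.00 total_interest=$0.00
After 9 (deposit($100)): balance=$100.00 total_interest=$0.00
After 10 (month_end (apply 1% monthly interest)): balance=$101.00 total_interest=$1.00
After 11 (year_end (apply 5% annual interest)): balance=$106.05 total_interest=$6.05
After 12 (month_end (apply 1% monthly interest)): balance=$107.11 total_interest=$7.11

Answer: 107.11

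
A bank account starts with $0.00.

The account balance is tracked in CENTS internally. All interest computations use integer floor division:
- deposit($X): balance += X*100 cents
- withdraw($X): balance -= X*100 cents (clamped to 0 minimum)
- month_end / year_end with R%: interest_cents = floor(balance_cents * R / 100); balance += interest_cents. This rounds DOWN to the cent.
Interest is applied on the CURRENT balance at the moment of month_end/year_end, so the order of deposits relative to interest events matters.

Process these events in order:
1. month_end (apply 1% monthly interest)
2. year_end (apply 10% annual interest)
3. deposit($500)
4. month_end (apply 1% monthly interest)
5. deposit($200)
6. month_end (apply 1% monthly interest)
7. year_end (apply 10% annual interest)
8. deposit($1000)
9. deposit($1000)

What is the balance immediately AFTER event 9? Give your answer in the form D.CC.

Answer: 2783.25

Derivation:
After 1 (month_end (apply 1% monthly interest)): balance=$0.00 total_interest=$0.00
After 2 (year_end (apply 10% annual interest)): balance=$0.00 total_interest=$0.00
After 3 (deposit($500)): balance=$500.00 total_interest=$0.00
After 4 (month_end (apply 1% monthly interest)): balance=$505.00 total_interest=$5.00
After 5 (deposit($200)): balance=$705.00 total_interest=$5.00
After 6 (month_end (apply 1% monthly interest)): balance=$712.05 total_interest=$12.05
After 7 (year_end (apply 10% annual interest)): balance=$783.25 total_interest=$83.25
After 8 (deposit($1000)): balance=$1783.25 total_interest=$83.25
After 9 (deposit($1000)): balance=$2783.25 total_interest=$83.25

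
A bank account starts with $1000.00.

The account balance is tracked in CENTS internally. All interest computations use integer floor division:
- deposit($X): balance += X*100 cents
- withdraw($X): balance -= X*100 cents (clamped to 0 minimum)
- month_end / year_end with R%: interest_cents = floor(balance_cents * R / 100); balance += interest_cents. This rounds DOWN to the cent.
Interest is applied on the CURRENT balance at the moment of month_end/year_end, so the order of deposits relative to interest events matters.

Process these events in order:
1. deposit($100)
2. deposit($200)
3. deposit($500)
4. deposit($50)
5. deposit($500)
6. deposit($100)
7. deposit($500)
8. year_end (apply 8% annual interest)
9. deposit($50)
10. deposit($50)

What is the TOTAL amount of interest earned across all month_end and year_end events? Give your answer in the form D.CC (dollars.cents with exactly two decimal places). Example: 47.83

Answer: 236.00

Derivation:
After 1 (deposit($100)): balance=$1100.00 total_interest=$0.00
After 2 (deposit($200)): balance=$1300.00 total_interest=$0.00
After 3 (deposit($500)): balance=$1800.00 total_interest=$0.00
After 4 (deposit($50)): balance=$1850.00 total_interest=$0.00
After 5 (deposit($500)): balance=$2350.00 total_interest=$0.00
After 6 (deposit($100)): balance=$2450.00 total_interest=$0.00
After 7 (deposit($500)): balance=$2950.00 total_interest=$0.00
After 8 (year_end (apply 8% annual interest)): balance=$3186.00 total_interest=$236.00
After 9 (deposit($50)): balance=$3236.00 total_interest=$236.00
After 10 (deposit($50)): balance=$3286.00 total_interest=$236.00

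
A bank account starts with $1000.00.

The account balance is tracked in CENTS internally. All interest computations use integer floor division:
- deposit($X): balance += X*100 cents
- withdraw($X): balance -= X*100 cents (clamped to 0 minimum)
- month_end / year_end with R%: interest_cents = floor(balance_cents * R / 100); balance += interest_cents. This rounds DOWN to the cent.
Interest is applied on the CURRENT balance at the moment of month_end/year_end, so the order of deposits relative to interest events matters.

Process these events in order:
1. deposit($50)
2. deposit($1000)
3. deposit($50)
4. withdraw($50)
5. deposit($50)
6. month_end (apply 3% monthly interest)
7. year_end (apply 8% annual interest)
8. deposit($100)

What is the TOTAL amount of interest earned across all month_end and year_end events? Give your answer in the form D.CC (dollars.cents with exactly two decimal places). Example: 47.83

After 1 (deposit($50)): balance=$1050.00 total_interest=$0.00
After 2 (deposit($1000)): balance=$2050.00 total_interest=$0.00
After 3 (deposit($50)): balance=$2100.00 total_interest=$0.00
After 4 (withdraw($50)): balance=$2050.00 total_interest=$0.00
After 5 (deposit($50)): balance=$2100.00 total_interest=$0.00
After 6 (month_end (apply 3% monthly interest)): balance=$2163.00 total_interest=$63.00
After 7 (year_end (apply 8% annual interest)): balance=$2336.04 total_interest=$236.04
After 8 (deposit($100)): balance=$2436.04 total_interest=$236.04

Answer: 236.04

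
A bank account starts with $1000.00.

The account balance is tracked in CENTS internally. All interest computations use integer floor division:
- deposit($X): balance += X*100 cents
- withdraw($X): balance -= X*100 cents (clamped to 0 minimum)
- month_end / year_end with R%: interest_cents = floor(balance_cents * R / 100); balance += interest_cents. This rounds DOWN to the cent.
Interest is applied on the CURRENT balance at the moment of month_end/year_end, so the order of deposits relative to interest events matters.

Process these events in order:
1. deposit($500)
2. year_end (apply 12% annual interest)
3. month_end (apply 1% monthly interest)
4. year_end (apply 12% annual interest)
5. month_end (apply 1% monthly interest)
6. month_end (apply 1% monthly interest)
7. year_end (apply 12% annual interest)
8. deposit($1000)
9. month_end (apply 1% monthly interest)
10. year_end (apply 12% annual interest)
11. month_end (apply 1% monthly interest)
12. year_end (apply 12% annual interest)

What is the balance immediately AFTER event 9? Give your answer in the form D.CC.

Answer: 3202.94

Derivation:
After 1 (deposit($500)): balance=$1500.00 total_interest=$0.00
After 2 (year_end (apply 12% annual interest)): balance=$1680.00 total_interest=$180.00
After 3 (month_end (apply 1% monthly interest)): balance=$1696.80 total_interest=$196.80
After 4 (year_end (apply 12% annual interest)): balance=$1900.41 total_interest=$400.41
After 5 (month_end (apply 1% monthly interest)): balance=$1919.41 total_interest=$419.41
After 6 (month_end (apply 1% monthly interest)): balance=$1938.60 total_interest=$438.60
After 7 (year_end (apply 12% annual interest)): balance=$2171.23 total_interest=$671.23
After 8 (deposit($1000)): balance=$3171.23 total_interest=$671.23
After 9 (month_end (apply 1% monthly interest)): balance=$3202.94 total_interest=$702.94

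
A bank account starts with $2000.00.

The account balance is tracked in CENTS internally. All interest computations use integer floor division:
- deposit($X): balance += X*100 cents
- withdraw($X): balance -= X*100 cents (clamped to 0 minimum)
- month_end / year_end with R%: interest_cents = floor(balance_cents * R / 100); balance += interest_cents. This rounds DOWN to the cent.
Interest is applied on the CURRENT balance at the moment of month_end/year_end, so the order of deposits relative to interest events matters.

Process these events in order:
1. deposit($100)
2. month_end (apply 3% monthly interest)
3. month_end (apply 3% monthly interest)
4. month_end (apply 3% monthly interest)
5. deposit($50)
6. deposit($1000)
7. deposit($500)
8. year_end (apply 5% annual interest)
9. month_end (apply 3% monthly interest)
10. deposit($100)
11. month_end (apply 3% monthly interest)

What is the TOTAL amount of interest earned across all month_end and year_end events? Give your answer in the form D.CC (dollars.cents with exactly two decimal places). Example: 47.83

Answer: 635.79

Derivation:
After 1 (deposit($100)): balance=$2100.00 total_interest=$0.00
After 2 (month_end (apply 3% monthly interest)): balance=$2163.00 total_interest=$63.00
After 3 (month_end (apply 3% monthly interest)): balance=$2227.89 total_interest=$127.89
After 4 (month_end (apply 3% monthly interest)): balance=$2294.72 total_interest=$194.72
After 5 (deposit($50)): balance=$2344.72 total_interest=$194.72
After 6 (deposit($1000)): balance=$3344.72 total_interest=$194.72
After 7 (deposit($500)): balance=$3844.72 total_interest=$194.72
After 8 (year_end (apply 5% annual interest)): balance=$4036.95 total_interest=$386.95
After 9 (month_end (apply 3% monthly interest)): balance=$4158.05 total_interest=$508.05
After 10 (deposit($100)): balance=$4258.05 total_interest=$508.05
After 11 (month_end (apply 3% monthly interest)): balance=$4385.79 total_interest=$635.79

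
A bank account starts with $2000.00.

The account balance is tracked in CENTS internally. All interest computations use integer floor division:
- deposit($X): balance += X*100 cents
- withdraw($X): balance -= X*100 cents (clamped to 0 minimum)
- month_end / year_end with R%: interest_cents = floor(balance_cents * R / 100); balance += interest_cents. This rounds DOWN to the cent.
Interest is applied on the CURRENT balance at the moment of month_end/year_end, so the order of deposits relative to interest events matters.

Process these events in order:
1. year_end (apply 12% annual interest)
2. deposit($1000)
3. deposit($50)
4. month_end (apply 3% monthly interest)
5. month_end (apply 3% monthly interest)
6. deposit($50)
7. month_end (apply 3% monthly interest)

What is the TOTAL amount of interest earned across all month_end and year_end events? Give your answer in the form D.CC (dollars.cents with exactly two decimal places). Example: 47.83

Answer: 546.57

Derivation:
After 1 (year_end (apply 12% annual interest)): balance=$2240.00 total_interest=$240.00
After 2 (deposit($1000)): balance=$3240.00 total_interest=$240.00
After 3 (deposit($50)): balance=$3290.00 total_interest=$240.00
After 4 (month_end (apply 3% monthly interest)): balance=$3388.70 total_interest=$338.70
After 5 (month_end (apply 3% monthly interest)): balance=$3490.36 total_interest=$440.36
After 6 (deposit($50)): balance=$3540.36 total_interest=$440.36
After 7 (month_end (apply 3% monthly interest)): balance=$3646.57 total_interest=$546.57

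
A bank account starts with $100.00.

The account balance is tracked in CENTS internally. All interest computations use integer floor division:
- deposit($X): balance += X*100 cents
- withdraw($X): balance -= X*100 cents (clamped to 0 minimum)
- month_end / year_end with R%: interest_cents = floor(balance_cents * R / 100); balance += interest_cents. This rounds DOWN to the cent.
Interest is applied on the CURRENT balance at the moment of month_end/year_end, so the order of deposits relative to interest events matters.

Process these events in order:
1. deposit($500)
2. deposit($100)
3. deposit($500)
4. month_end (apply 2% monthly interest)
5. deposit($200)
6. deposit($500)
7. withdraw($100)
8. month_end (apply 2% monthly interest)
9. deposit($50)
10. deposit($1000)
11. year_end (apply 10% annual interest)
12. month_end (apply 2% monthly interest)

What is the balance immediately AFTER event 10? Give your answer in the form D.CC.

Answer: 2910.48

Derivation:
After 1 (deposit($500)): balance=$600.00 total_interest=$0.00
After 2 (deposit($100)): balance=$700.00 total_interest=$0.00
After 3 (deposit($500)): balance=$1200.00 total_interest=$0.00
After 4 (month_end (apply 2% monthly interest)): balance=$1224.00 total_interest=$24.00
After 5 (deposit($200)): balance=$1424.00 total_interest=$24.00
After 6 (deposit($500)): balance=$1924.00 total_interest=$24.00
After 7 (withdraw($100)): balance=$1824.00 total_interest=$24.00
After 8 (month_end (apply 2% monthly interest)): balance=$1860.48 total_interest=$60.48
After 9 (deposit($50)): balance=$1910.48 total_interest=$60.48
After 10 (deposit($1000)): balance=$2910.48 total_interest=$60.48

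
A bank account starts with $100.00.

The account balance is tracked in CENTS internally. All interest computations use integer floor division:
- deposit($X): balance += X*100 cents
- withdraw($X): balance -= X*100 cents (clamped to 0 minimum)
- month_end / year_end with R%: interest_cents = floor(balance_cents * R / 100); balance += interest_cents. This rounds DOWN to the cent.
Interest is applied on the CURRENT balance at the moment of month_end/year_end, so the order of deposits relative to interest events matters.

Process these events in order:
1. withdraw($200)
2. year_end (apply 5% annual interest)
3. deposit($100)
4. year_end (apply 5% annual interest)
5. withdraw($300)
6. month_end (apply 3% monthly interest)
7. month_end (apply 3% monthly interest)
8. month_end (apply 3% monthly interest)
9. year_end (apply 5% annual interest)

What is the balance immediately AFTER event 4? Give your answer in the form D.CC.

After 1 (withdraw($200)): balance=$0.00 total_interest=$0.00
After 2 (year_end (apply 5% annual interest)): balance=$0.00 total_interest=$0.00
After 3 (deposit($100)): balance=$100.00 total_interest=$0.00
After 4 (year_end (apply 5% annual interest)): balance=$105.00 total_interest=$5.00

Answer: 105.00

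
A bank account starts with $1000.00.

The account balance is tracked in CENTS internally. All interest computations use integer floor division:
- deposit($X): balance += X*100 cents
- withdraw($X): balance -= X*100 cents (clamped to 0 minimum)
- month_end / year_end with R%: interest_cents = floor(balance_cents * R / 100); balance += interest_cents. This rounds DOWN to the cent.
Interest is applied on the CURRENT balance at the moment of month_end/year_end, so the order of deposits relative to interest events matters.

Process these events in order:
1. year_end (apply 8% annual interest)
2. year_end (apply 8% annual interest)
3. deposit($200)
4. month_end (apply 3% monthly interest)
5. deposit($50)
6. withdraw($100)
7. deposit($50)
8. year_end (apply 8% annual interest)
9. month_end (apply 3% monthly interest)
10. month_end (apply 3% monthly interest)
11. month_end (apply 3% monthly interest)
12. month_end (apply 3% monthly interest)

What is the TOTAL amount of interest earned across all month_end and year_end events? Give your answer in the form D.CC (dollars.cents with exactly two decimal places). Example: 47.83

Answer: 510.72

Derivation:
After 1 (year_end (apply 8% annual interest)): balance=$1080.00 total_interest=$80.00
After 2 (year_end (apply 8% annual interest)): balance=$1166.40 total_interest=$166.40
After 3 (deposit($200)): balance=$1366.40 total_interest=$166.40
After 4 (month_end (apply 3% monthly interest)): balance=$1407.39 total_interest=$207.39
After 5 (deposit($50)): balance=$1457.39 total_interest=$207.39
After 6 (withdraw($100)): balance=$1357.39 total_interest=$207.39
After 7 (deposit($50)): balance=$1407.39 total_interest=$207.39
After 8 (year_end (apply 8% annual interest)): balance=$1519.98 total_interest=$319.98
After 9 (month_end (apply 3% monthly interest)): balance=$1565.57 total_interest=$365.57
After 10 (month_end (apply 3% monthly interest)): balance=$1612.53 total_interest=$412.53
After 11 (month_end (apply 3% monthly interest)): balance=$1660.90 total_interest=$460.90
After 12 (month_end (apply 3% monthly interest)): balance=$1710.72 total_interest=$510.72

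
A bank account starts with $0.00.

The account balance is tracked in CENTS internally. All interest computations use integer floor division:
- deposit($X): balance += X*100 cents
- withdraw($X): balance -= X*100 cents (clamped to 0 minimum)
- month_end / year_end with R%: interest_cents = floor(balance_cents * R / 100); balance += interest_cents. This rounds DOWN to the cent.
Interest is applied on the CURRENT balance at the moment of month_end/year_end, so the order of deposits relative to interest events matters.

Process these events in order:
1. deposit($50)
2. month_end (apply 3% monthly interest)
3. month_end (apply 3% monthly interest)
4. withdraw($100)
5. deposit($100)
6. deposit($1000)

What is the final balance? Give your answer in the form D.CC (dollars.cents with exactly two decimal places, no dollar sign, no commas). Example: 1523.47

Answer: 1100.00

Derivation:
After 1 (deposit($50)): balance=$50.00 total_interest=$0.00
After 2 (month_end (apply 3% monthly interest)): balance=$51.50 total_interest=$1.50
After 3 (month_end (apply 3% monthly interest)): balance=$53.04 total_interest=$3.04
After 4 (withdraw($100)): balance=$0.00 total_interest=$3.04
After 5 (deposit($100)): balance=$100.00 total_interest=$3.04
After 6 (deposit($1000)): balance=$1100.00 total_interest=$3.04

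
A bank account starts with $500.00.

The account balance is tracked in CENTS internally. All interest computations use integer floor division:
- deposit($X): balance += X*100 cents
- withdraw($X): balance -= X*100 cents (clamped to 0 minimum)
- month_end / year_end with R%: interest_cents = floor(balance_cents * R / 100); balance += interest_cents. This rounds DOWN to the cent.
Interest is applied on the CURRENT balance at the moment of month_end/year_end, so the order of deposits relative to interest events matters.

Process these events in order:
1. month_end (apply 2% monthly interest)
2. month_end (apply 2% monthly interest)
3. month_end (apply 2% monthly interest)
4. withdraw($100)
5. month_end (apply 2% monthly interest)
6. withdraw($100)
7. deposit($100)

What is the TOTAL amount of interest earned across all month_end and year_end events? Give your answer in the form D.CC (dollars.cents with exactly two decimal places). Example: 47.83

Answer: 39.21

Derivation:
After 1 (month_end (apply 2% monthly interest)): balance=$510.00 total_interest=$10.00
After 2 (month_end (apply 2% monthly interest)): balance=$520.20 total_interest=$20.20
After 3 (month_end (apply 2% monthly interest)): balance=$530.60 total_interest=$30.60
After 4 (withdraw($100)): balance=$430.60 total_interest=$30.60
After 5 (month_end (apply 2% monthly interest)): balance=$439.21 total_interest=$39.21
After 6 (withdraw($100)): balance=$339.21 total_interest=$39.21
After 7 (deposit($100)): balance=$439.21 total_interest=$39.21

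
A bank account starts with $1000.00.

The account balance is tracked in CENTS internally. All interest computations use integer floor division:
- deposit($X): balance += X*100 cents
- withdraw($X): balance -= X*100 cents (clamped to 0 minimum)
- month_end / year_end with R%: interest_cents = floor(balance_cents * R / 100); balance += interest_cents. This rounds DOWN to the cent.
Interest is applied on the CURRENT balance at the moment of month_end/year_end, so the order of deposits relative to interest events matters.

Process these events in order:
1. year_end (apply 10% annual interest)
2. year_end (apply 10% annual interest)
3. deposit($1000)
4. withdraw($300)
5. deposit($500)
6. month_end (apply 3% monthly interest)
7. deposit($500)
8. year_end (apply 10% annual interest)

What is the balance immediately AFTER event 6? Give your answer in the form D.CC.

After 1 (year_end (apply 10% annual interest)): balance=$1100.00 total_interest=$100.00
After 2 (year_end (apply 10% annual interest)): balance=$1210.00 total_interest=$210.00
After 3 (deposit($1000)): balance=$2210.00 total_interest=$210.00
After 4 (withdraw($300)): balance=$1910.00 total_interest=$210.00
After 5 (deposit($500)): balance=$2410.00 total_interest=$210.00
After 6 (month_end (apply 3% monthly interest)): balance=$2482.30 total_interest=$282.30

Answer: 2482.30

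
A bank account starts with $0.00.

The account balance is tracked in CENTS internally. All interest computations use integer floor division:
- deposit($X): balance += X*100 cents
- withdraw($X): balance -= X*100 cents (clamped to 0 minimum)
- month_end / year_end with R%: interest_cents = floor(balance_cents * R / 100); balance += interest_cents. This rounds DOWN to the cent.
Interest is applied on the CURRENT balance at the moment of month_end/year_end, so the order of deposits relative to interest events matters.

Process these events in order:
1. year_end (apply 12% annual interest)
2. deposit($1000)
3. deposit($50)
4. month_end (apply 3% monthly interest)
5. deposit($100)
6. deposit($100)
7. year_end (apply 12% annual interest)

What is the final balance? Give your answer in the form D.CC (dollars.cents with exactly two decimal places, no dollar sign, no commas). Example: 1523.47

After 1 (year_end (apply 12% annual interest)): balance=$0.00 total_interest=$0.00
After 2 (deposit($1000)): balance=$1000.00 total_interest=$0.00
After 3 (deposit($50)): balance=$1050.00 total_interest=$0.00
After 4 (month_end (apply 3% monthly interest)): balance=$1081.50 total_interest=$31.50
After 5 (deposit($100)): balance=$1181.50 total_interest=$31.50
After 6 (deposit($100)): balance=$1281.50 total_interest=$31.50
After 7 (year_end (apply 12% annual interest)): balance=$1435.28 total_interest=$185.28

Answer: 1435.28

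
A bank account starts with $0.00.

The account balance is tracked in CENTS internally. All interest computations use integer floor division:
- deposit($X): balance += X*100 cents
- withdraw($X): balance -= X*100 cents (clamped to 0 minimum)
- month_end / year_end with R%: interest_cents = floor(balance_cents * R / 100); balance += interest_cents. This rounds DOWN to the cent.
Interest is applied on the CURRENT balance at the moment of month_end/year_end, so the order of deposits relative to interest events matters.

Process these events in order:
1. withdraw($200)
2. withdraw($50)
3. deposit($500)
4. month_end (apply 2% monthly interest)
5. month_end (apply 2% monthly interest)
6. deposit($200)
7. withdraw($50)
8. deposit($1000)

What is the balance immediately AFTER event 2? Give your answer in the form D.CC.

After 1 (withdraw($200)): balance=$0.00 total_interest=$0.00
After 2 (withdraw($50)): balance=$0.00 total_interest=$0.00

Answer: 0.00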